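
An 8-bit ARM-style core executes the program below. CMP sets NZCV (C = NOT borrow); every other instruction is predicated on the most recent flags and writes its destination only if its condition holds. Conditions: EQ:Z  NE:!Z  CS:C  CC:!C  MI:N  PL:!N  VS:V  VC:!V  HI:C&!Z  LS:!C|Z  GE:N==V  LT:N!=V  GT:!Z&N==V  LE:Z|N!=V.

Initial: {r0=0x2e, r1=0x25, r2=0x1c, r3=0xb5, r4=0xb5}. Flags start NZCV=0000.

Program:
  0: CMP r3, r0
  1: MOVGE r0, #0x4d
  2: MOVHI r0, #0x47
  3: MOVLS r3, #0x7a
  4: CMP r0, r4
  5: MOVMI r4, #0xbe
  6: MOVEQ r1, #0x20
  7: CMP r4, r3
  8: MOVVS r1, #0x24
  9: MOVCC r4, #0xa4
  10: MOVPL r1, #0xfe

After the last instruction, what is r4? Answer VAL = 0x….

0: ✓ CMP  NZCV=1010
1: · MOVGE
2: ✓ MOVHI  r0←0x47
3: · MOVLS
4: ✓ CMP  NZCV=1001
5: ✓ MOVMI  r4←0xbe
6: · MOVEQ
7: ✓ CMP  NZCV=0010
8: · MOVVS
9: · MOVCC
10: ✓ MOVPL  r1←0xfe

VAL = 0xbe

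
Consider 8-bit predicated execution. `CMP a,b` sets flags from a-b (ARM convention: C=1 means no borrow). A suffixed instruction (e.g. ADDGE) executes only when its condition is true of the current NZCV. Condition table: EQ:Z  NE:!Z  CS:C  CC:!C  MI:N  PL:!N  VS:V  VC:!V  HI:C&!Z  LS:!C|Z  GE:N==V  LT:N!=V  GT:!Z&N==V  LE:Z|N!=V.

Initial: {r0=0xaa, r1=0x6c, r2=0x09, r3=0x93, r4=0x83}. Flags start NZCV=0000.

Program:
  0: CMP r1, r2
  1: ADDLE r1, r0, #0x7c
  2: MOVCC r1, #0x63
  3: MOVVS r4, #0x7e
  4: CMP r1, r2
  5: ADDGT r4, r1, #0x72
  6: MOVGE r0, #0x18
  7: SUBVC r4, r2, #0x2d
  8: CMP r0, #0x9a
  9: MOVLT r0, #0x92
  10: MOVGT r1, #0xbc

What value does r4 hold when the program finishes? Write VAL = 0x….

0: ✓ CMP  NZCV=0010
1: · ADDLE
2: · MOVCC
3: · MOVVS
4: ✓ CMP  NZCV=0010
5: ✓ ADDGT  r4←0xde
6: ✓ MOVGE  r0←0x18
7: ✓ SUBVC  r4←0xdc
8: ✓ CMP  NZCV=0000
9: · MOVLT
10: ✓ MOVGT  r1←0xbc

VAL = 0xdc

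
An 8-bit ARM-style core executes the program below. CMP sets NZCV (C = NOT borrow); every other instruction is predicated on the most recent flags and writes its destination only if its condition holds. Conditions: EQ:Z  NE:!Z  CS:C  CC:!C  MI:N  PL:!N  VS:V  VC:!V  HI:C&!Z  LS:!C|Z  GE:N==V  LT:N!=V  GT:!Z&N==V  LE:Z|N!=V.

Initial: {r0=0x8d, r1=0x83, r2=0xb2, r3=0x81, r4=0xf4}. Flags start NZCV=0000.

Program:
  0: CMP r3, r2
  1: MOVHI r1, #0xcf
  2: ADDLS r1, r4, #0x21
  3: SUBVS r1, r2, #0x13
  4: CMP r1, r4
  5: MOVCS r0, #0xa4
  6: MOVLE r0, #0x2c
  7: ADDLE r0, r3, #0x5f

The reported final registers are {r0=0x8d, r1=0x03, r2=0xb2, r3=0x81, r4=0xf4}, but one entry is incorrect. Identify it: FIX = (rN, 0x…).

[0] flags=1000 → (cmp)
[1] flags=1000 HI?F → skip
[2] flags=1000 LS?T → r1=0x15
[3] flags=1000 VS?F → skip
[4] flags=0000 → (cmp)
[5] flags=0000 CS?F → skip
[6] flags=0000 LE?F → skip
[7] flags=0000 LE?F → skip

FIX = (r1, 0x15)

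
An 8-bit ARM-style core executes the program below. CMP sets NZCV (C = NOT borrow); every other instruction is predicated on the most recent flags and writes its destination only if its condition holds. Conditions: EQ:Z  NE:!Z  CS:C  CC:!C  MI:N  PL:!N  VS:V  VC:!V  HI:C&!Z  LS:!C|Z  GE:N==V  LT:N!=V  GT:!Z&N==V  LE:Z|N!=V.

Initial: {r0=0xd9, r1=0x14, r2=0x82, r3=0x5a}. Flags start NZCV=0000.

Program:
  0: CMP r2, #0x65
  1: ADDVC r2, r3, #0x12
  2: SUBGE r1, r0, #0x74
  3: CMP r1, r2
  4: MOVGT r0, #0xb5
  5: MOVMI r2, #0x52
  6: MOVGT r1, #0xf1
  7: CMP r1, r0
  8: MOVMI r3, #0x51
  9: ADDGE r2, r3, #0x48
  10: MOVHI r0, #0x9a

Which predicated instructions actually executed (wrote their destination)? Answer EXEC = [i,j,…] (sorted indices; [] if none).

EXEC = [4,5,6,9,10]

[0] flags=0011 → (cmp)
[1] flags=0011 VC?F → skip
[2] flags=0011 GE?F → skip
[3] flags=1001 → (cmp)
[4] flags=1001 GT?T → r0=0xb5
[5] flags=1001 MI?T → r2=0x52
[6] flags=1001 GT?T → r1=0xf1
[7] flags=0010 → (cmp)
[8] flags=0010 MI?F → skip
[9] flags=0010 GE?T → r2=0xa2
[10] flags=0010 HI?T → r0=0x9a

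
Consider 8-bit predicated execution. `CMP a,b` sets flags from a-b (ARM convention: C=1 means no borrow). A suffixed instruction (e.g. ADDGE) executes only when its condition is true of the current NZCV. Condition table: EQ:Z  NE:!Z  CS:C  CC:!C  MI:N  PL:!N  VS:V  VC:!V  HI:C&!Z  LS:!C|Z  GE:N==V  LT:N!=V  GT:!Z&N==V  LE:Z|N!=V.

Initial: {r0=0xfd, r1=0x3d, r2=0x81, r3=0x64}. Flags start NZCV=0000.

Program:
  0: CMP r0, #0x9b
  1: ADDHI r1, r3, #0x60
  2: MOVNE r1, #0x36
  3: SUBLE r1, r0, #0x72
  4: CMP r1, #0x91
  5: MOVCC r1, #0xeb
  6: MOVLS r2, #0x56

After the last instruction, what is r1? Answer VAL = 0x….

VAL = 0xeb

[0] flags=0010 → (cmp)
[1] flags=0010 HI?T → r1=0xc4
[2] flags=0010 NE?T → r1=0x36
[3] flags=0010 LE?F → skip
[4] flags=1001 → (cmp)
[5] flags=1001 CC?T → r1=0xeb
[6] flags=1001 LS?T → r2=0x56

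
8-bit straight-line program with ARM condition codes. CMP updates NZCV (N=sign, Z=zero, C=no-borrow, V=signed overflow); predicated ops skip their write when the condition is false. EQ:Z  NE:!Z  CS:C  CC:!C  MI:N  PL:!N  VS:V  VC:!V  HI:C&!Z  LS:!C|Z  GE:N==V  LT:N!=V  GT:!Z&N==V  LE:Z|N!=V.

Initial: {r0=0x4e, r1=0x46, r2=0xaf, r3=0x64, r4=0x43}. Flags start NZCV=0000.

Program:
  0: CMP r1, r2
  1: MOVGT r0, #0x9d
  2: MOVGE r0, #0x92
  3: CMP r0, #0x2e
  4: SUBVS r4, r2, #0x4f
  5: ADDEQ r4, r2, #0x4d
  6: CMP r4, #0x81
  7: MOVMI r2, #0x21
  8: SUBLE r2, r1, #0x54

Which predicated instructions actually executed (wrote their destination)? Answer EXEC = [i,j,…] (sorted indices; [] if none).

[0] flags=1001 → (cmp)
[1] flags=1001 GT?T → r0=0x9d
[2] flags=1001 GE?T → r0=0x92
[3] flags=0011 → (cmp)
[4] flags=0011 VS?T → r4=0x60
[5] flags=0011 EQ?F → skip
[6] flags=1001 → (cmp)
[7] flags=1001 MI?T → r2=0x21
[8] flags=1001 LE?F → skip

EXEC = [1,2,4,7]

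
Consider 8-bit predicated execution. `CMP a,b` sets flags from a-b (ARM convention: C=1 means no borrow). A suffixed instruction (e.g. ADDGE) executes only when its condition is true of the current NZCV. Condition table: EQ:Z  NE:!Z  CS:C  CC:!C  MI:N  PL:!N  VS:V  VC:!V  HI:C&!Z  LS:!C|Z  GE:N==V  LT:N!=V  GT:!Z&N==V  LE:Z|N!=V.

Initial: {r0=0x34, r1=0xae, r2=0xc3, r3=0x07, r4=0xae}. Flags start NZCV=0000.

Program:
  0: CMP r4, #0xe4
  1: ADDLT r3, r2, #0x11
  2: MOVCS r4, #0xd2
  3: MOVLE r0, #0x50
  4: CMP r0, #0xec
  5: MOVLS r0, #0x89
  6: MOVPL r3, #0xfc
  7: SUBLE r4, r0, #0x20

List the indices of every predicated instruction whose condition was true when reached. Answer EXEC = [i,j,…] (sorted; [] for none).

0: ✓ CMP  NZCV=1000
1: ✓ ADDLT  r3←0xd4
2: · MOVCS
3: ✓ MOVLE  r0←0x50
4: ✓ CMP  NZCV=0000
5: ✓ MOVLS  r0←0x89
6: ✓ MOVPL  r3←0xfc
7: · SUBLE

EXEC = [1,3,5,6]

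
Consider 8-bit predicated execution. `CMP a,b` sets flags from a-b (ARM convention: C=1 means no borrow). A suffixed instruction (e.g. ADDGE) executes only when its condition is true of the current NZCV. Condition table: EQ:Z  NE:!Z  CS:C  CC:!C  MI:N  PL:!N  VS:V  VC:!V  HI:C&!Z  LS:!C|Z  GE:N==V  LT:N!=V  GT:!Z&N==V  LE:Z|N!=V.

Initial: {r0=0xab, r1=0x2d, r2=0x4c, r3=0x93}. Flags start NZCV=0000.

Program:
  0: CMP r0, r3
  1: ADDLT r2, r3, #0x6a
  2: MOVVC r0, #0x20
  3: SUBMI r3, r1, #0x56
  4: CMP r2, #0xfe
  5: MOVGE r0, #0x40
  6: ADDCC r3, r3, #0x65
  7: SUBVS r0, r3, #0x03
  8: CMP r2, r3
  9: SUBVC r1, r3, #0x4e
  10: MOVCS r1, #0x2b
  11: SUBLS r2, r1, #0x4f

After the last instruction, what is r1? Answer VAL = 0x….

VAL = 0xaa

0: ✓ CMP  NZCV=0010
1: · ADDLT
2: ✓ MOVVC  r0←0x20
3: · SUBMI
4: ✓ CMP  NZCV=0000
5: ✓ MOVGE  r0←0x40
6: ✓ ADDCC  r3←0xf8
7: · SUBVS
8: ✓ CMP  NZCV=0000
9: ✓ SUBVC  r1←0xaa
10: · MOVCS
11: ✓ SUBLS  r2←0x5b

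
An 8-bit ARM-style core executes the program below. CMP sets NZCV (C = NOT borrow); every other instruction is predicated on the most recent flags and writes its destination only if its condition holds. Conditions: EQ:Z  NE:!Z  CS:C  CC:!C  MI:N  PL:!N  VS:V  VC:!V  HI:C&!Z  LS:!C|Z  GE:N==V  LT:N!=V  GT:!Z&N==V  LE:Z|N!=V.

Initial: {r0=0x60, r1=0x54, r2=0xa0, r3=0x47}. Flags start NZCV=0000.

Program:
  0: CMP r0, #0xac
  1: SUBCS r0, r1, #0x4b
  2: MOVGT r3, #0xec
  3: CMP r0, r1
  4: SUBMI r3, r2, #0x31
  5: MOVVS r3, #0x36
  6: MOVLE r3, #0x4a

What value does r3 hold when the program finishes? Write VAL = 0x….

0: ✓ CMP  NZCV=1001
1: · SUBCS
2: ✓ MOVGT  r3←0xec
3: ✓ CMP  NZCV=0010
4: · SUBMI
5: · MOVVS
6: · MOVLE

VAL = 0xec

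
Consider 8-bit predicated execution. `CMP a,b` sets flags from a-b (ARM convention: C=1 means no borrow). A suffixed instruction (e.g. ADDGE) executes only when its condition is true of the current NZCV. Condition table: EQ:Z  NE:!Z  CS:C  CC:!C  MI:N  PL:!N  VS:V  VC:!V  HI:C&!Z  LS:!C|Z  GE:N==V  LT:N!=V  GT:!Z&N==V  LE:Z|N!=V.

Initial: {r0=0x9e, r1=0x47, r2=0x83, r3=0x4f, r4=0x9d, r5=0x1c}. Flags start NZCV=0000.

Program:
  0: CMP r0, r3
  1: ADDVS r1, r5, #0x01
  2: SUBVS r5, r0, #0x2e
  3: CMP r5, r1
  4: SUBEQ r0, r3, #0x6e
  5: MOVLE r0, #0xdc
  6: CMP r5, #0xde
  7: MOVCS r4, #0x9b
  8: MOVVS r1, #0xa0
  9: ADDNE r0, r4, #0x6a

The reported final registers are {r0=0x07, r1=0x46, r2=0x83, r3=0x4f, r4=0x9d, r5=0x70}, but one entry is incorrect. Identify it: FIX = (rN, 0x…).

FIX = (r1, 0xa0)

0: ✓ CMP  NZCV=0011
1: ✓ ADDVS  r1←0x1d
2: ✓ SUBVS  r5←0x70
3: ✓ CMP  NZCV=0010
4: · SUBEQ
5: · MOVLE
6: ✓ CMP  NZCV=1001
7: · MOVCS
8: ✓ MOVVS  r1←0xa0
9: ✓ ADDNE  r0←0x07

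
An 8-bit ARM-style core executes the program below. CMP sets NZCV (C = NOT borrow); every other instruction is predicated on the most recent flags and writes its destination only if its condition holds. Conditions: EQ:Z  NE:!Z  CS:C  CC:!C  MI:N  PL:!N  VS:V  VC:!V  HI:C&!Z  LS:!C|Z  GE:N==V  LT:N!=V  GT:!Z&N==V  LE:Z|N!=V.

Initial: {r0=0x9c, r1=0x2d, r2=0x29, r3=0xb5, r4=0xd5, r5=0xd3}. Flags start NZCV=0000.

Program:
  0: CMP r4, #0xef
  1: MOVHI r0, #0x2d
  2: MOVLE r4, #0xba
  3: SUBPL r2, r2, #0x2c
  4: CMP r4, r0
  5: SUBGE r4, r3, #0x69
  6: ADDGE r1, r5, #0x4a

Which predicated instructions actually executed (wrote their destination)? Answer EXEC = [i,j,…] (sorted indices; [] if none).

0: ✓ CMP  NZCV=1000
1: · MOVHI
2: ✓ MOVLE  r4←0xba
3: · SUBPL
4: ✓ CMP  NZCV=0010
5: ✓ SUBGE  r4←0x4c
6: ✓ ADDGE  r1←0x1d

EXEC = [2,5,6]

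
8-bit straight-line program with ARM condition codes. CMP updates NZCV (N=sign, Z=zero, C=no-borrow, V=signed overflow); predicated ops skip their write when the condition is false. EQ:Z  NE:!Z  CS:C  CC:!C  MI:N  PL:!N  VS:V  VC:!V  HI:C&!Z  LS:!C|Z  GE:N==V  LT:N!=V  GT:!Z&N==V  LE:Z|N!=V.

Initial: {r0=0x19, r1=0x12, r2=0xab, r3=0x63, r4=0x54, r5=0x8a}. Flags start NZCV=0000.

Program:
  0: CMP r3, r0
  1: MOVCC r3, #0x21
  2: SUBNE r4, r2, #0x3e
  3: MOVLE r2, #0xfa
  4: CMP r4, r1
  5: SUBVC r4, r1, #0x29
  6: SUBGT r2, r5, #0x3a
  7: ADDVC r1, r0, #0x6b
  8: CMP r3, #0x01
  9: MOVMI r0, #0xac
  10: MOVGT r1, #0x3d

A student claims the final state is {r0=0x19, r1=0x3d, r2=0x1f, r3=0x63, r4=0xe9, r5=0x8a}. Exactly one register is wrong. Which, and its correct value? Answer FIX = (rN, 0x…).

[0] flags=0010 → (cmp)
[1] flags=0010 CC?F → skip
[2] flags=0010 NE?T → r4=0x6d
[3] flags=0010 LE?F → skip
[4] flags=0010 → (cmp)
[5] flags=0010 VC?T → r4=0xe9
[6] flags=0010 GT?T → r2=0x50
[7] flags=0010 VC?T → r1=0x84
[8] flags=0010 → (cmp)
[9] flags=0010 MI?F → skip
[10] flags=0010 GT?T → r1=0x3d

FIX = (r2, 0x50)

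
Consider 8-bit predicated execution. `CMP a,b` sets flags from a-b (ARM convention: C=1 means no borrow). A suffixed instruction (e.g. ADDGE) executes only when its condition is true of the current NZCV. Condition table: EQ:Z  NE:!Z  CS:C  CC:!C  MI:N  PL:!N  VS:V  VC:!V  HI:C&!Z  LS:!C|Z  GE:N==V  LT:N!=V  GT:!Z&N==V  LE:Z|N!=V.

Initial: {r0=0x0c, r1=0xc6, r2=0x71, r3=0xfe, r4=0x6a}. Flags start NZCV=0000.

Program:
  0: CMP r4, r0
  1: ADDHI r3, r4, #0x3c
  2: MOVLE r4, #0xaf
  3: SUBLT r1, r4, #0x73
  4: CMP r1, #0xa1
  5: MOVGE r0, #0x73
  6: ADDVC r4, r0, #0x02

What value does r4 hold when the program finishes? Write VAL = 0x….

[0] flags=0010 → (cmp)
[1] flags=0010 HI?T → r3=0xa6
[2] flags=0010 LE?F → skip
[3] flags=0010 LT?F → skip
[4] flags=0010 → (cmp)
[5] flags=0010 GE?T → r0=0x73
[6] flags=0010 VC?T → r4=0x75

VAL = 0x75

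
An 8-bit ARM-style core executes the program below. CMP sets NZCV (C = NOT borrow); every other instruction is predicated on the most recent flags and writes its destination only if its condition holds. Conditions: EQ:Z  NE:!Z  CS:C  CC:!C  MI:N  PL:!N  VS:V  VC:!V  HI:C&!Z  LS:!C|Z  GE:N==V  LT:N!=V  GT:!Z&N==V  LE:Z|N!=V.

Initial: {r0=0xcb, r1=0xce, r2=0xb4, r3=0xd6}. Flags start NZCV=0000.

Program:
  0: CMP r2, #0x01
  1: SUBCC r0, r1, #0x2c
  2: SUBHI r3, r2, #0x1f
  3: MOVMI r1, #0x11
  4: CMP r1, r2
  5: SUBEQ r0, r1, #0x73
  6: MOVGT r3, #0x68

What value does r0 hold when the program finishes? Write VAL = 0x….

[0] flags=1010 → (cmp)
[1] flags=1010 CC?F → skip
[2] flags=1010 HI?T → r3=0x95
[3] flags=1010 MI?T → r1=0x11
[4] flags=0000 → (cmp)
[5] flags=0000 EQ?F → skip
[6] flags=0000 GT?T → r3=0x68

VAL = 0xcb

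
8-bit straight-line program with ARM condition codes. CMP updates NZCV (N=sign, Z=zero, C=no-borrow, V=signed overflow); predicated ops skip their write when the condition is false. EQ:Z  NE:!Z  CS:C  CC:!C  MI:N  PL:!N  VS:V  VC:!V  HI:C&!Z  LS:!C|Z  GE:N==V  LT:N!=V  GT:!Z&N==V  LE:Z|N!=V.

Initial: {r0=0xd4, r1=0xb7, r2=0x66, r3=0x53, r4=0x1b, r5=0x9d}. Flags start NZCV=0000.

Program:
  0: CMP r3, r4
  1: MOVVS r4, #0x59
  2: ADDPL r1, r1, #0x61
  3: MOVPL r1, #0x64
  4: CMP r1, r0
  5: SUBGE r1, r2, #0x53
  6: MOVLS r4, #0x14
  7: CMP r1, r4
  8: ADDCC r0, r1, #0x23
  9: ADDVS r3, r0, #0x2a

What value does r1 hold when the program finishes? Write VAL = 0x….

[0] flags=0010 → (cmp)
[1] flags=0010 VS?F → skip
[2] flags=0010 PL?T → r1=0x18
[3] flags=0010 PL?T → r1=0x64
[4] flags=1001 → (cmp)
[5] flags=1001 GE?T → r1=0x13
[6] flags=1001 LS?T → r4=0x14
[7] flags=1000 → (cmp)
[8] flags=1000 CC?T → r0=0x36
[9] flags=1000 VS?F → skip

VAL = 0x13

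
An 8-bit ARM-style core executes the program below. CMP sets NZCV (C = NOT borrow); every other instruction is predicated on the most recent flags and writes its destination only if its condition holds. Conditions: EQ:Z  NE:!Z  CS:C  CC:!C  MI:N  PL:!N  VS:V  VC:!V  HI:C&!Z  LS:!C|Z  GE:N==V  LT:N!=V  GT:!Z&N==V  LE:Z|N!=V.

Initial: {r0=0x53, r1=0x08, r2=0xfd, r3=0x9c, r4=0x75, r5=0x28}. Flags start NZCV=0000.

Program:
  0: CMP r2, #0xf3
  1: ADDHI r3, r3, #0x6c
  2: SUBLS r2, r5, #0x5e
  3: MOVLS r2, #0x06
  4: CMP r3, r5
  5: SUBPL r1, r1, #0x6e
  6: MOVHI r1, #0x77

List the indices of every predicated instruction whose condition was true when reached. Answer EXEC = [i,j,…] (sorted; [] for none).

EXEC = [1]

0: ✓ CMP  NZCV=0010
1: ✓ ADDHI  r3←0x08
2: · SUBLS
3: · MOVLS
4: ✓ CMP  NZCV=1000
5: · SUBPL
6: · MOVHI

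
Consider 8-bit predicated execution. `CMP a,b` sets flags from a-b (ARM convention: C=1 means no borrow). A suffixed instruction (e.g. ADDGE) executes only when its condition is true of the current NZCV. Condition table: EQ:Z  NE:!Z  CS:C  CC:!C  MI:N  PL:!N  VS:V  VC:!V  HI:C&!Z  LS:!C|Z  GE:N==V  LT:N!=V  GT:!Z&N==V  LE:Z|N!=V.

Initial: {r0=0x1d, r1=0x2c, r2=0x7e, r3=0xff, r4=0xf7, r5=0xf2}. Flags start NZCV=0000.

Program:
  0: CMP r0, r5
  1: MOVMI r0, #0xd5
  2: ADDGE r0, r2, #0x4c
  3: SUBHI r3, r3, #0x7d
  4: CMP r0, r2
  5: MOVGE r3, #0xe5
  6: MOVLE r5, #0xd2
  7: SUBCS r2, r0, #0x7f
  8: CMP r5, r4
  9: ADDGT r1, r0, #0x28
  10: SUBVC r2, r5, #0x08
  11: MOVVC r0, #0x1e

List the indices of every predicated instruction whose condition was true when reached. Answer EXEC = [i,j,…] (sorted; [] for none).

[0] flags=0000 → (cmp)
[1] flags=0000 MI?F → skip
[2] flags=0000 GE?T → r0=0xca
[3] flags=0000 HI?F → skip
[4] flags=0011 → (cmp)
[5] flags=0011 GE?F → skip
[6] flags=0011 LE?T → r5=0xd2
[7] flags=0011 CS?T → r2=0x4b
[8] flags=1000 → (cmp)
[9] flags=1000 GT?F → skip
[10] flags=1000 VC?T → r2=0xca
[11] flags=1000 VC?T → r0=0x1e

EXEC = [2,6,7,10,11]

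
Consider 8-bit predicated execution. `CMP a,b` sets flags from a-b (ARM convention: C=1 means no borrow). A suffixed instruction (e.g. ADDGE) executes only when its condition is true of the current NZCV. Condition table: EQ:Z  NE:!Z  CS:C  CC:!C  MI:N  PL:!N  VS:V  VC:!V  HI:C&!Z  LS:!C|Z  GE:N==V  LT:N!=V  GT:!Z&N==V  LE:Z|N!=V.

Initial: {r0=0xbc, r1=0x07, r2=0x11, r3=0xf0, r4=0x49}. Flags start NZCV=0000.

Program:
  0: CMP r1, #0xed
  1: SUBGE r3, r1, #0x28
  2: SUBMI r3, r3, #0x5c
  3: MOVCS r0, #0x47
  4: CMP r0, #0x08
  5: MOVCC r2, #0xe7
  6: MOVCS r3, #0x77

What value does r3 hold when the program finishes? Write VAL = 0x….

VAL = 0x77

0: ✓ CMP  NZCV=0000
1: ✓ SUBGE  r3←0xdf
2: · SUBMI
3: · MOVCS
4: ✓ CMP  NZCV=1010
5: · MOVCC
6: ✓ MOVCS  r3←0x77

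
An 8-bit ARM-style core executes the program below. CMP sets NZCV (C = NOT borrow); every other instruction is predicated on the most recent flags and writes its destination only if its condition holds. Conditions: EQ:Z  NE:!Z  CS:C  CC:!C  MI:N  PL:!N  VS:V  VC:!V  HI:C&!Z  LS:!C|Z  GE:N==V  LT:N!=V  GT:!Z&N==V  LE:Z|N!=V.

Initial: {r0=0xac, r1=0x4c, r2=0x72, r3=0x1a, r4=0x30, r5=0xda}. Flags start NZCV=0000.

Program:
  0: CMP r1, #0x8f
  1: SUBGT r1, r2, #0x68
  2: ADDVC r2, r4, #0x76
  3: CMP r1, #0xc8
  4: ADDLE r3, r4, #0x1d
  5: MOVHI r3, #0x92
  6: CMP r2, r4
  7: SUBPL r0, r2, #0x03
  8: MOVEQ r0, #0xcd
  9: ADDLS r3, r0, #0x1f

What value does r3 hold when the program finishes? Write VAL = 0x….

VAL = 0x1a

0: ✓ CMP  NZCV=1001
1: ✓ SUBGT  r1←0x0a
2: · ADDVC
3: ✓ CMP  NZCV=0000
4: · ADDLE
5: · MOVHI
6: ✓ CMP  NZCV=0010
7: ✓ SUBPL  r0←0x6f
8: · MOVEQ
9: · ADDLS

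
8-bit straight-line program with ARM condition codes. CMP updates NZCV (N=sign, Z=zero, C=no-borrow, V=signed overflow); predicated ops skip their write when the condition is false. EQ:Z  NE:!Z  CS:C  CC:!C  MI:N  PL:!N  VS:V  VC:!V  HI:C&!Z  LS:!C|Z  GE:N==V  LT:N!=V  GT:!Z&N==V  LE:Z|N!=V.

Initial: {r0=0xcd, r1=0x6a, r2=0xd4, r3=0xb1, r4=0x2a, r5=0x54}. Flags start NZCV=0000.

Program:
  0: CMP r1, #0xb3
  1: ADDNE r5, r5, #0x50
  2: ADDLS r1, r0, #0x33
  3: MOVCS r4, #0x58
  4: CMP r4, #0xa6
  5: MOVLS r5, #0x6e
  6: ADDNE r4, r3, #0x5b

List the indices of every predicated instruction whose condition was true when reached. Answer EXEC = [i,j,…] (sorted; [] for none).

EXEC = [1,2,5,6]

[0] flags=1001 → (cmp)
[1] flags=1001 NE?T → r5=0xa4
[2] flags=1001 LS?T → r1=0x00
[3] flags=1001 CS?F → skip
[4] flags=1001 → (cmp)
[5] flags=1001 LS?T → r5=0x6e
[6] flags=1001 NE?T → r4=0x0c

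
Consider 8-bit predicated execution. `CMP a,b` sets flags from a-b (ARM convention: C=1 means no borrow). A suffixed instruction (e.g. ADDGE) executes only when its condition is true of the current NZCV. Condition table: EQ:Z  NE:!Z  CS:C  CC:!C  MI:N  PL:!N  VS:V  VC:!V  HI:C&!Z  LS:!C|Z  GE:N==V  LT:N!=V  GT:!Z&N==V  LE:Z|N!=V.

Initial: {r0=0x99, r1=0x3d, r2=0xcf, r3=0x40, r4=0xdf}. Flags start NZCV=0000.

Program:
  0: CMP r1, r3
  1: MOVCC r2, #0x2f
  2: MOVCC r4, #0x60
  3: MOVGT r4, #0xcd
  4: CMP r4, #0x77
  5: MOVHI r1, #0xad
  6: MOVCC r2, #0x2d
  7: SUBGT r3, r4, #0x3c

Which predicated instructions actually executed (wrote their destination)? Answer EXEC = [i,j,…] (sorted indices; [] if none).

EXEC = [1,2,6]

[0] flags=1000 → (cmp)
[1] flags=1000 CC?T → r2=0x2f
[2] flags=1000 CC?T → r4=0x60
[3] flags=1000 GT?F → skip
[4] flags=1000 → (cmp)
[5] flags=1000 HI?F → skip
[6] flags=1000 CC?T → r2=0x2d
[7] flags=1000 GT?F → skip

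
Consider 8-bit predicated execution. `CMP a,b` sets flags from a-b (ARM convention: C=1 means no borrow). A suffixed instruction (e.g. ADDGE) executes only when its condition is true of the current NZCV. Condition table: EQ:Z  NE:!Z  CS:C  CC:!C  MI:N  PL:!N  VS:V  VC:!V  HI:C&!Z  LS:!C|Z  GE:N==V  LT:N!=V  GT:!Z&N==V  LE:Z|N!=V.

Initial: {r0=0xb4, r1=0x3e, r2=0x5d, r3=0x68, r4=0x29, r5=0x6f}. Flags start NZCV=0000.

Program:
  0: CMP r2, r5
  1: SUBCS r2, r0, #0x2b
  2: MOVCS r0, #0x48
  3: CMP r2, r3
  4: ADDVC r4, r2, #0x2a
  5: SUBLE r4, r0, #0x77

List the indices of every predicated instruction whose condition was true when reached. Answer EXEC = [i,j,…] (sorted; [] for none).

[0] flags=1000 → (cmp)
[1] flags=1000 CS?F → skip
[2] flags=1000 CS?F → skip
[3] flags=1000 → (cmp)
[4] flags=1000 VC?T → r4=0x87
[5] flags=1000 LE?T → r4=0x3d

EXEC = [4,5]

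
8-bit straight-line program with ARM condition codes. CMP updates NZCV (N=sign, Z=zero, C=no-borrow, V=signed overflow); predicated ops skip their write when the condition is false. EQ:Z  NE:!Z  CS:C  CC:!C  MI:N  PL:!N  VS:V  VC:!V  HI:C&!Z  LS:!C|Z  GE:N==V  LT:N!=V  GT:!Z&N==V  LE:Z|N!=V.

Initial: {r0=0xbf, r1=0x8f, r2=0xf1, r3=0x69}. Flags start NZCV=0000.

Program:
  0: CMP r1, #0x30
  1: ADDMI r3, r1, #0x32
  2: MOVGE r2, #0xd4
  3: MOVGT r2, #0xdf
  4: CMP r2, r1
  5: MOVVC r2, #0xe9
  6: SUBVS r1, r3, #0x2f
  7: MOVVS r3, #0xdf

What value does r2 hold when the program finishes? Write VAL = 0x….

VAL = 0xe9

[0] flags=0011 → (cmp)
[1] flags=0011 MI?F → skip
[2] flags=0011 GE?F → skip
[3] flags=0011 GT?F → skip
[4] flags=0010 → (cmp)
[5] flags=0010 VC?T → r2=0xe9
[6] flags=0010 VS?F → skip
[7] flags=0010 VS?F → skip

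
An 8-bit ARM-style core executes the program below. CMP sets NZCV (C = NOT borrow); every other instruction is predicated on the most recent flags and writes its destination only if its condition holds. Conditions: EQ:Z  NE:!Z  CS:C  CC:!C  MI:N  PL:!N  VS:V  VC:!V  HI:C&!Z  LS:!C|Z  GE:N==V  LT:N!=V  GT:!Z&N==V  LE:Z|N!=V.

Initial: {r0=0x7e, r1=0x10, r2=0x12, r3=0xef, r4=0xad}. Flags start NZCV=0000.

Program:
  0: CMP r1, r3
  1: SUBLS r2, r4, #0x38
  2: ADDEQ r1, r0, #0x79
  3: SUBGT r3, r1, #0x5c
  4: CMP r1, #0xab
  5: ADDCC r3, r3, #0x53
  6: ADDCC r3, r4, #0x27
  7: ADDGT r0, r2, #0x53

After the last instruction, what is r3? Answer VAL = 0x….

[0] flags=0000 → (cmp)
[1] flags=0000 LS?T → r2=0x75
[2] flags=0000 EQ?F → skip
[3] flags=0000 GT?T → r3=0xb4
[4] flags=0000 → (cmp)
[5] flags=0000 CC?T → r3=0x07
[6] flags=0000 CC?T → r3=0xd4
[7] flags=0000 GT?T → r0=0xc8

VAL = 0xd4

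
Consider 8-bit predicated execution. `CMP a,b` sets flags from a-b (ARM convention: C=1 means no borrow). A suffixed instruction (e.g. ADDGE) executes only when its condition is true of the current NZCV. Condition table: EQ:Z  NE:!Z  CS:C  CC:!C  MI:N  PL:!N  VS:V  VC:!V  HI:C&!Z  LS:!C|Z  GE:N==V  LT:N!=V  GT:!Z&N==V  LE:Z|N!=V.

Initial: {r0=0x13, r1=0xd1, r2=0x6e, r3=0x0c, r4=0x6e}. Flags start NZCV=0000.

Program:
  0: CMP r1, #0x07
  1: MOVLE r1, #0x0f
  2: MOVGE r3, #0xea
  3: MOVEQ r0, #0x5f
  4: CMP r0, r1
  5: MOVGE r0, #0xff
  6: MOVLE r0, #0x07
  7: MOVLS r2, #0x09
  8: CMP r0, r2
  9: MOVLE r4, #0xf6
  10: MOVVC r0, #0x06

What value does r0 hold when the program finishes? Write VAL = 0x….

VAL = 0x06

0: ✓ CMP  NZCV=1010
1: ✓ MOVLE  r1←0x0f
2: · MOVGE
3: · MOVEQ
4: ✓ CMP  NZCV=0010
5: ✓ MOVGE  r0←0xff
6: · MOVLE
7: · MOVLS
8: ✓ CMP  NZCV=1010
9: ✓ MOVLE  r4←0xf6
10: ✓ MOVVC  r0←0x06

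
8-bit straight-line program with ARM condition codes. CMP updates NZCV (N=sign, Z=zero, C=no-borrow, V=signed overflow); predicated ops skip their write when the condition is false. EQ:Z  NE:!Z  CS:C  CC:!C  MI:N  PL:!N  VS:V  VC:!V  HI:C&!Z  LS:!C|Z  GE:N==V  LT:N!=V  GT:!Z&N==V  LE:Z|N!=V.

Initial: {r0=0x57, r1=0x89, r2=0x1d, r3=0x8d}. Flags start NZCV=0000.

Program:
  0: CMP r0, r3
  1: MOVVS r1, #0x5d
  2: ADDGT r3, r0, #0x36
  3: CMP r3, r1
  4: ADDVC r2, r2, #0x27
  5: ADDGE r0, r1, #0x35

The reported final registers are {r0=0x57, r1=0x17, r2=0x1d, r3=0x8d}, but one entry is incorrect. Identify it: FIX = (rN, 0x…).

[0] flags=1001 → (cmp)
[1] flags=1001 VS?T → r1=0x5d
[2] flags=1001 GT?T → r3=0x8d
[3] flags=0011 → (cmp)
[4] flags=0011 VC?F → skip
[5] flags=0011 GE?F → skip

FIX = (r1, 0x5d)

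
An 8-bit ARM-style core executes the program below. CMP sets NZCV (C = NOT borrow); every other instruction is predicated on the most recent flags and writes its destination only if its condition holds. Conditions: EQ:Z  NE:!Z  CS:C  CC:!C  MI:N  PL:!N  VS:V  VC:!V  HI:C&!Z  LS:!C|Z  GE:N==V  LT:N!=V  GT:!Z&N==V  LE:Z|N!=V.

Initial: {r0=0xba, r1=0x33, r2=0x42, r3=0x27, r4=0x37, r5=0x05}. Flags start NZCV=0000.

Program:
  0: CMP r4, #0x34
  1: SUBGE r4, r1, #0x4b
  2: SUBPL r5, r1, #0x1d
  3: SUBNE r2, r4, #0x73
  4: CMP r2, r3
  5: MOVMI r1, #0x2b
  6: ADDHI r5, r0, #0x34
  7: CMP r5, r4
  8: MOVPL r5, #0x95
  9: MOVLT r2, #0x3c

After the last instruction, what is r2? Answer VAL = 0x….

VAL = 0x75

0: ✓ CMP  NZCV=0010
1: ✓ SUBGE  r4←0xe8
2: ✓ SUBPL  r5←0x16
3: ✓ SUBNE  r2←0x75
4: ✓ CMP  NZCV=0010
5: · MOVMI
6: ✓ ADDHI  r5←0xee
7: ✓ CMP  NZCV=0010
8: ✓ MOVPL  r5←0x95
9: · MOVLT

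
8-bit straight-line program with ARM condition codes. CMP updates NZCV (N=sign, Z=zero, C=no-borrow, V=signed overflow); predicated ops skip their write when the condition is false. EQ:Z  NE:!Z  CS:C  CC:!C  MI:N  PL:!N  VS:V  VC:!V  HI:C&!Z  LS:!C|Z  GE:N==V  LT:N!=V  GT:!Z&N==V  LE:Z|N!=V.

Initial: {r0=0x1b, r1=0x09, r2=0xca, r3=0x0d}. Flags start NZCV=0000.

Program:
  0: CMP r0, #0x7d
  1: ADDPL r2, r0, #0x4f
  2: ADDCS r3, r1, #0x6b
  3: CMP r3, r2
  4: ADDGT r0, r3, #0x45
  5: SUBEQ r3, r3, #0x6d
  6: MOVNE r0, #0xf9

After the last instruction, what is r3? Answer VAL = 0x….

VAL = 0x0d

[0] flags=1000 → (cmp)
[1] flags=1000 PL?F → skip
[2] flags=1000 CS?F → skip
[3] flags=0000 → (cmp)
[4] flags=0000 GT?T → r0=0x52
[5] flags=0000 EQ?F → skip
[6] flags=0000 NE?T → r0=0xf9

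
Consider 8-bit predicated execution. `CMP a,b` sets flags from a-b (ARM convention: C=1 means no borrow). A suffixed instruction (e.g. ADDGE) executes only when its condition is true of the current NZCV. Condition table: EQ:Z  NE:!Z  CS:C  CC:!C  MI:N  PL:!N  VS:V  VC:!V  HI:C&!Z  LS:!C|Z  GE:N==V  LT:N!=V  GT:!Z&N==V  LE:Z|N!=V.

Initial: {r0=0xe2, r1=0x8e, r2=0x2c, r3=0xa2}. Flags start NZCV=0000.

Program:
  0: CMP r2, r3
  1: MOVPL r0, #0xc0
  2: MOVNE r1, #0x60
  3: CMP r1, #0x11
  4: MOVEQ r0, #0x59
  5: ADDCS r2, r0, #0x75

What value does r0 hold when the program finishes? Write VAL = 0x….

VAL = 0xe2

0: ✓ CMP  NZCV=1001
1: · MOVPL
2: ✓ MOVNE  r1←0x60
3: ✓ CMP  NZCV=0010
4: · MOVEQ
5: ✓ ADDCS  r2←0x57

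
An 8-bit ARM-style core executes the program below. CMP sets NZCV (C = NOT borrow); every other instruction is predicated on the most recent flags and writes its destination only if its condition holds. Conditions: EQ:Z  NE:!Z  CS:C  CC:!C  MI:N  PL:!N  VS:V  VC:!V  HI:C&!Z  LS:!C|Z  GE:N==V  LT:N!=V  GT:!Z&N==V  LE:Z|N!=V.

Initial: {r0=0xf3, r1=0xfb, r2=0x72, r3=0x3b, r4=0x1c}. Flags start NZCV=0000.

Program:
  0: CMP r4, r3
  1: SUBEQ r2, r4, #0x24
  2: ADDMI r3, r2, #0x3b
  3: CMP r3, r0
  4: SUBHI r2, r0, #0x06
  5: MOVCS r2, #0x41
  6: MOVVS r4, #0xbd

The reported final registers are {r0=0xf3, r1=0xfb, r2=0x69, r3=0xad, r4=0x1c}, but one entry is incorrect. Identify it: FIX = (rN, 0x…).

FIX = (r2, 0x72)

0: ✓ CMP  NZCV=1000
1: · SUBEQ
2: ✓ ADDMI  r3←0xad
3: ✓ CMP  NZCV=1000
4: · SUBHI
5: · MOVCS
6: · MOVVS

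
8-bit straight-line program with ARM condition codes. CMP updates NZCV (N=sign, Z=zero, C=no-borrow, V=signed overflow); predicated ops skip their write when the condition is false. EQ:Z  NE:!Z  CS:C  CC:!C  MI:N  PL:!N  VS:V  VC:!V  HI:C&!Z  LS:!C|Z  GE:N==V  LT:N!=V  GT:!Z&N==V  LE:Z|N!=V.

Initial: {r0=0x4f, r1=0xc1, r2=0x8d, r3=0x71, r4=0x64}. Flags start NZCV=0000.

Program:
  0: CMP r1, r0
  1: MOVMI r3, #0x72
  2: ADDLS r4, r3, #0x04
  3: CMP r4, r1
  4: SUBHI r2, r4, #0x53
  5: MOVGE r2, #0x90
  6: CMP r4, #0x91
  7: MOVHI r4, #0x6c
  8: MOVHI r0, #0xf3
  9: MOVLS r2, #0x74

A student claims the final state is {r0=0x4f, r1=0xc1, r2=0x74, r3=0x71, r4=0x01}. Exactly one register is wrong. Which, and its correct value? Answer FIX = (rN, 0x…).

FIX = (r4, 0x64)

0: ✓ CMP  NZCV=0011
1: · MOVMI
2: · ADDLS
3: ✓ CMP  NZCV=1001
4: · SUBHI
5: ✓ MOVGE  r2←0x90
6: ✓ CMP  NZCV=1001
7: · MOVHI
8: · MOVHI
9: ✓ MOVLS  r2←0x74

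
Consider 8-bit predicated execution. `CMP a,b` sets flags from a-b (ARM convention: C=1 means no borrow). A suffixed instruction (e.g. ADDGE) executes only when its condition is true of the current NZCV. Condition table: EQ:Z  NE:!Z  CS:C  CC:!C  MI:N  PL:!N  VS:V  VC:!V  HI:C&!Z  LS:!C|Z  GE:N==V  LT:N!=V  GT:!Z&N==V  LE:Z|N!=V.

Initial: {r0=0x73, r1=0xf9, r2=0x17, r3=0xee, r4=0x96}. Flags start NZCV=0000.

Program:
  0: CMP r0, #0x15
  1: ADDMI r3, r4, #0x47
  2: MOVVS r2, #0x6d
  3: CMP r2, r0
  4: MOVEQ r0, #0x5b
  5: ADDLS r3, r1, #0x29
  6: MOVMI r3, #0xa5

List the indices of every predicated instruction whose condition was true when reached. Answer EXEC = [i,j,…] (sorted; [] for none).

EXEC = [5,6]

[0] flags=0010 → (cmp)
[1] flags=0010 MI?F → skip
[2] flags=0010 VS?F → skip
[3] flags=1000 → (cmp)
[4] flags=1000 EQ?F → skip
[5] flags=1000 LS?T → r3=0x22
[6] flags=1000 MI?T → r3=0xa5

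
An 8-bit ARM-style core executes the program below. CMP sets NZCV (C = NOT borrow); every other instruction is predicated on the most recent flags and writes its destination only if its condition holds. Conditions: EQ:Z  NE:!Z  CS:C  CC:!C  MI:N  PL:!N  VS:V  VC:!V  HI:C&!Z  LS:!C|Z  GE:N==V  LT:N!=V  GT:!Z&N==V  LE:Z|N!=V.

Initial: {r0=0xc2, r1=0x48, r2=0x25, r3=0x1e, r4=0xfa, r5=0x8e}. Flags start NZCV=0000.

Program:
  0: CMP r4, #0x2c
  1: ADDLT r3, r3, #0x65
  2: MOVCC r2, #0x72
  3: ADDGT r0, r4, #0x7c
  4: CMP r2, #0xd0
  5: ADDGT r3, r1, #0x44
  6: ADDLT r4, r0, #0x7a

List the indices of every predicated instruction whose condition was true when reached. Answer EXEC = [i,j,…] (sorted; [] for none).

[0] flags=1010 → (cmp)
[1] flags=1010 LT?T → r3=0x83
[2] flags=1010 CC?F → skip
[3] flags=1010 GT?F → skip
[4] flags=0000 → (cmp)
[5] flags=0000 GT?T → r3=0x8c
[6] flags=0000 LT?F → skip

EXEC = [1,5]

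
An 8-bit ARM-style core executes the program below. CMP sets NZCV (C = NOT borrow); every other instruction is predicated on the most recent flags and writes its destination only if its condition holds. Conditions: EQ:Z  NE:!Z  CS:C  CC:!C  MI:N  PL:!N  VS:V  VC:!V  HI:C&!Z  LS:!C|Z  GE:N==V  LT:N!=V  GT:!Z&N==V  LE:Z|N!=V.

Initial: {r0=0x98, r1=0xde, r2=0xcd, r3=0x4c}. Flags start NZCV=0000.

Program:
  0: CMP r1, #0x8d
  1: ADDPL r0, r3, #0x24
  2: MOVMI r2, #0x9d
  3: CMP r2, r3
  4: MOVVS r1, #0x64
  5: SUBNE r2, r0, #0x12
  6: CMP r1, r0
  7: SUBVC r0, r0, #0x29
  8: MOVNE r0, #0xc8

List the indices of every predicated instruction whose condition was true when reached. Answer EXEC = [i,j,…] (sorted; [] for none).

EXEC = [1,5,8]

[0] flags=0010 → (cmp)
[1] flags=0010 PL?T → r0=0x70
[2] flags=0010 MI?F → skip
[3] flags=1010 → (cmp)
[4] flags=1010 VS?F → skip
[5] flags=1010 NE?T → r2=0x5e
[6] flags=0011 → (cmp)
[7] flags=0011 VC?F → skip
[8] flags=0011 NE?T → r0=0xc8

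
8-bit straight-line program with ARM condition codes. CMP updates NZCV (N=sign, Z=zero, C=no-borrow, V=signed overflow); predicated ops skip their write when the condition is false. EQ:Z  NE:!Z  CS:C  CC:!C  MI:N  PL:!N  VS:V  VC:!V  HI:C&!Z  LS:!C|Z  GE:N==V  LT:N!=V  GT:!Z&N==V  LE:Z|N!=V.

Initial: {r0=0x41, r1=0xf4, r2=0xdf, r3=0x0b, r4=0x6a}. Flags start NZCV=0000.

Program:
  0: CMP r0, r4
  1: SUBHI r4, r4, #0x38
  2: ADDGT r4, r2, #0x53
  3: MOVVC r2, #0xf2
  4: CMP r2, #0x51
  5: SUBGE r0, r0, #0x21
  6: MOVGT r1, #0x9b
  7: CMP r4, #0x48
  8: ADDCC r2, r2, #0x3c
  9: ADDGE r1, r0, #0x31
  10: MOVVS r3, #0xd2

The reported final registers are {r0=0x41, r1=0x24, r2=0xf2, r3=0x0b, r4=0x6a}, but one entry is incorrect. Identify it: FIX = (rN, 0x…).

[0] flags=1000 → (cmp)
[1] flags=1000 HI?F → skip
[2] flags=1000 GT?F → skip
[3] flags=1000 VC?T → r2=0xf2
[4] flags=1010 → (cmp)
[5] flags=1010 GE?F → skip
[6] flags=1010 GT?F → skip
[7] flags=0010 → (cmp)
[8] flags=0010 CC?F → skip
[9] flags=0010 GE?T → r1=0x72
[10] flags=0010 VS?F → skip

FIX = (r1, 0x72)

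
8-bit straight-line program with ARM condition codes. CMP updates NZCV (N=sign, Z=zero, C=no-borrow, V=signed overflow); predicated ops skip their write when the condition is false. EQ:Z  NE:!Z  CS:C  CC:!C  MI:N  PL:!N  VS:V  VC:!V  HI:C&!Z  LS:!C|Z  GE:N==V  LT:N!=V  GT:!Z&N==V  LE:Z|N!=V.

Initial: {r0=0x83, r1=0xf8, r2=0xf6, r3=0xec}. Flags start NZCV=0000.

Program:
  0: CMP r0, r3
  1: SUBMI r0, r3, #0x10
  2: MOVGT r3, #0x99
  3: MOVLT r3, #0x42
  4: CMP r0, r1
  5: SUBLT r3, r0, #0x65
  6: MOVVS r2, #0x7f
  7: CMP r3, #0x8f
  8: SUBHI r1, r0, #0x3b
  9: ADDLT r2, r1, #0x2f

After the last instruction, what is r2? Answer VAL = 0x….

VAL = 0xf6

0: ✓ CMP  NZCV=1000
1: ✓ SUBMI  r0←0xdc
2: · MOVGT
3: ✓ MOVLT  r3←0x42
4: ✓ CMP  NZCV=1000
5: ✓ SUBLT  r3←0x77
6: · MOVVS
7: ✓ CMP  NZCV=1001
8: · SUBHI
9: · ADDLT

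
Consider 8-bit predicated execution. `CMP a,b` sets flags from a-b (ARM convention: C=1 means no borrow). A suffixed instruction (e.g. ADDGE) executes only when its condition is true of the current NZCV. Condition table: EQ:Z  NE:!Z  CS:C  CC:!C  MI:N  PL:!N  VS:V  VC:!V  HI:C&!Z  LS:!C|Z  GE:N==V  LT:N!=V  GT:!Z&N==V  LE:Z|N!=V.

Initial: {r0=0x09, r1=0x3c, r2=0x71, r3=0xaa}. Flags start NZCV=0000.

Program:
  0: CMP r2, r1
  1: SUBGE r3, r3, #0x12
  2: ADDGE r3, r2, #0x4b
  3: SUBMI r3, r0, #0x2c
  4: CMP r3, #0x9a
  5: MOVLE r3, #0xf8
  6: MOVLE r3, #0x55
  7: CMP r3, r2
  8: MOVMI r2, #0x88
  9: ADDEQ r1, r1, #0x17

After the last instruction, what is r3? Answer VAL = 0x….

[0] flags=0010 → (cmp)
[1] flags=0010 GE?T → r3=0x98
[2] flags=0010 GE?T → r3=0xbc
[3] flags=0010 MI?F → skip
[4] flags=0010 → (cmp)
[5] flags=0010 LE?F → skip
[6] flags=0010 LE?F → skip
[7] flags=0011 → (cmp)
[8] flags=0011 MI?F → skip
[9] flags=0011 EQ?F → skip

VAL = 0xbc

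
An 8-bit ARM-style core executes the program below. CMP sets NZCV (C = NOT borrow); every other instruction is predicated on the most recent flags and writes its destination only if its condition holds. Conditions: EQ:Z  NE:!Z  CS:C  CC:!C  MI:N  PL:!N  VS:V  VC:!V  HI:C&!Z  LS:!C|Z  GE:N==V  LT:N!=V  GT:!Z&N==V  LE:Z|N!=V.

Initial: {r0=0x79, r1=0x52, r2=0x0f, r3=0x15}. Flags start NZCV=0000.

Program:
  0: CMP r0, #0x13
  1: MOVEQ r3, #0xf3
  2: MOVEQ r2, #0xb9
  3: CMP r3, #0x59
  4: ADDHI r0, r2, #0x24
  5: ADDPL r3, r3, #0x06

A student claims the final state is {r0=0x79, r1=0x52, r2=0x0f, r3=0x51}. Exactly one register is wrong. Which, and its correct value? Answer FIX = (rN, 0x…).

FIX = (r3, 0x15)

[0] flags=0010 → (cmp)
[1] flags=0010 EQ?F → skip
[2] flags=0010 EQ?F → skip
[3] flags=1000 → (cmp)
[4] flags=1000 HI?F → skip
[5] flags=1000 PL?F → skip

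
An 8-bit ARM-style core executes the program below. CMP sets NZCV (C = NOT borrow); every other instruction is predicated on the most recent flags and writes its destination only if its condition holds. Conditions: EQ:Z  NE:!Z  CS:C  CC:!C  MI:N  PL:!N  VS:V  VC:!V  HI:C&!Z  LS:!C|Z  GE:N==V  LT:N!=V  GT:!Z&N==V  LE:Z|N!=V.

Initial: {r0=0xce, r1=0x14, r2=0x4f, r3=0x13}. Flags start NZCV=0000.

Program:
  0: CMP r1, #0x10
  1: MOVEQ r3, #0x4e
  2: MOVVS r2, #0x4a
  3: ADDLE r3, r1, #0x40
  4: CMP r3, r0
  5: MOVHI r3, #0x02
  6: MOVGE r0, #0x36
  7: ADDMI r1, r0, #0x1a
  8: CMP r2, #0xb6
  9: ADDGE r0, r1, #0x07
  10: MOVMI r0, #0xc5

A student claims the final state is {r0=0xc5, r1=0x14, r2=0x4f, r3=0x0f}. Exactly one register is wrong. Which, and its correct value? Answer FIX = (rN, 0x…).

FIX = (r3, 0x13)

[0] flags=0010 → (cmp)
[1] flags=0010 EQ?F → skip
[2] flags=0010 VS?F → skip
[3] flags=0010 LE?F → skip
[4] flags=0000 → (cmp)
[5] flags=0000 HI?F → skip
[6] flags=0000 GE?T → r0=0x36
[7] flags=0000 MI?F → skip
[8] flags=1001 → (cmp)
[9] flags=1001 GE?T → r0=0x1b
[10] flags=1001 MI?T → r0=0xc5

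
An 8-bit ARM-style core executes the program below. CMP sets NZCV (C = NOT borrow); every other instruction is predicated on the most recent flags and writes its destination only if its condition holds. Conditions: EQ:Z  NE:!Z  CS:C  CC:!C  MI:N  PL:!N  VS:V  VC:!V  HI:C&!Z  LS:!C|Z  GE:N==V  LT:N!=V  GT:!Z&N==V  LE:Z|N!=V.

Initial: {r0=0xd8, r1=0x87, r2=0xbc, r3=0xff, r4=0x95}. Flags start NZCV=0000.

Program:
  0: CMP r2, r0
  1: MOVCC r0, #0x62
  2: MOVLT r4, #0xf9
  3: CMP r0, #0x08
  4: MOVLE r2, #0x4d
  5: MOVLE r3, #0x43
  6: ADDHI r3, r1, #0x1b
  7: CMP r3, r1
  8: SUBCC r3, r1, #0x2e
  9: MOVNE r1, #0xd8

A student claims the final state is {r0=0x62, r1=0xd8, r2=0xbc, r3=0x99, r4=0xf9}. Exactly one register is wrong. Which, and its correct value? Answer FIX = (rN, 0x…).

[0] flags=1000 → (cmp)
[1] flags=1000 CC?T → r0=0x62
[2] flags=1000 LT?T → r4=0xf9
[3] flags=0010 → (cmp)
[4] flags=0010 LE?F → skip
[5] flags=0010 LE?F → skip
[6] flags=0010 HI?T → r3=0xa2
[7] flags=0010 → (cmp)
[8] flags=0010 CC?F → skip
[9] flags=0010 NE?T → r1=0xd8

FIX = (r3, 0xa2)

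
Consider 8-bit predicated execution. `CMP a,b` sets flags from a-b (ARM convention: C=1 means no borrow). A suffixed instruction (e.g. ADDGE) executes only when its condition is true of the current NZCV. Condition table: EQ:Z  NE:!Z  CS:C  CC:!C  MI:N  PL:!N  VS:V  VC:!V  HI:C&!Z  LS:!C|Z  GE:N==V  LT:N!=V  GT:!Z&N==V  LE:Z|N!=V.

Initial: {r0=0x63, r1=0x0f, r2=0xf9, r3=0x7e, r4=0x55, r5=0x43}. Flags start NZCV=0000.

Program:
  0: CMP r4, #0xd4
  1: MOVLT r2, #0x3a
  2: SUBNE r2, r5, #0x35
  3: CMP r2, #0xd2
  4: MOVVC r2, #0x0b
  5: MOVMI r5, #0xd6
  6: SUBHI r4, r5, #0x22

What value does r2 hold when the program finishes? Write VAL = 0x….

[0] flags=1001 → (cmp)
[1] flags=1001 LT?F → skip
[2] flags=1001 NE?T → r2=0x0e
[3] flags=0000 → (cmp)
[4] flags=0000 VC?T → r2=0x0b
[5] flags=0000 MI?F → skip
[6] flags=0000 HI?F → skip

VAL = 0x0b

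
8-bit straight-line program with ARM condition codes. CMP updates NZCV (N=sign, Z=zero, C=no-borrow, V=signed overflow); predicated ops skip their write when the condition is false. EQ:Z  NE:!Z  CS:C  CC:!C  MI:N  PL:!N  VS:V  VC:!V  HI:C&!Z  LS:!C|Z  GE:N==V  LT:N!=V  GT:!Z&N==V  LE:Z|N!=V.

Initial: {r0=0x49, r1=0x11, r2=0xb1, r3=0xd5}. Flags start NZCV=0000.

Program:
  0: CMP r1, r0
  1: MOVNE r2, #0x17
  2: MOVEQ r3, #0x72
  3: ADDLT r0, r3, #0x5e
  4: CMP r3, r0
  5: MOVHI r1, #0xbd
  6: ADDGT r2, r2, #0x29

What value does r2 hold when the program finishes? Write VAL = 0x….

0: ✓ CMP  NZCV=1000
1: ✓ MOVNE  r2←0x17
2: · MOVEQ
3: ✓ ADDLT  r0←0x33
4: ✓ CMP  NZCV=1010
5: ✓ MOVHI  r1←0xbd
6: · ADDGT

VAL = 0x17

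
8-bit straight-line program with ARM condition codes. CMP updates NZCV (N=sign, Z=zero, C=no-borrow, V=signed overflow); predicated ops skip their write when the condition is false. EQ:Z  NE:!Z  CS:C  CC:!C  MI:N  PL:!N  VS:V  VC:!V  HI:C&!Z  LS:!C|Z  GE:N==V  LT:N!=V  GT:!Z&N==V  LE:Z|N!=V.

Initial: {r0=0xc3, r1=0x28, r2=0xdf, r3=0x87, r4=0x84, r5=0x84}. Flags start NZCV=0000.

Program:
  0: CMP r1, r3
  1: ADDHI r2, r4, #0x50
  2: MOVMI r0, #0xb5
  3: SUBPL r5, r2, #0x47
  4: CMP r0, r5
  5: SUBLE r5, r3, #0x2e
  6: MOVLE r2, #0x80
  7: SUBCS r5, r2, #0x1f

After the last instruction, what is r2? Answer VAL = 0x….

0: ✓ CMP  NZCV=1001
1: · ADDHI
2: ✓ MOVMI  r0←0xb5
3: · SUBPL
4: ✓ CMP  NZCV=0010
5: · SUBLE
6: · MOVLE
7: ✓ SUBCS  r5←0xc0

VAL = 0xdf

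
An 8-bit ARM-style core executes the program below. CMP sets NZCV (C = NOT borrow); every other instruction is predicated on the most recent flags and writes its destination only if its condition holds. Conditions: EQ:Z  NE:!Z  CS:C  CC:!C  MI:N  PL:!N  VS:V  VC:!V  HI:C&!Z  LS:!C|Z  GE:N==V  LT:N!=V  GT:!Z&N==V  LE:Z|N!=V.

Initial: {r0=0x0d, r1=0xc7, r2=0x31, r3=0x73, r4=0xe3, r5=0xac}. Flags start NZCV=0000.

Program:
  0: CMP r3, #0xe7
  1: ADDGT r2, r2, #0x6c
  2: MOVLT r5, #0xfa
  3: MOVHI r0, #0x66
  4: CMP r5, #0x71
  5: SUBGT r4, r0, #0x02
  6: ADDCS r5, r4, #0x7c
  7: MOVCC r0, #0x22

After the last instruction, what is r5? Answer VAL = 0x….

[0] flags=1001 → (cmp)
[1] flags=1001 GT?T → r2=0x9d
[2] flags=1001 LT?F → skip
[3] flags=1001 HI?F → skip
[4] flags=0011 → (cmp)
[5] flags=0011 GT?F → skip
[6] flags=0011 CS?T → r5=0x5f
[7] flags=0011 CC?F → skip

VAL = 0x5f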